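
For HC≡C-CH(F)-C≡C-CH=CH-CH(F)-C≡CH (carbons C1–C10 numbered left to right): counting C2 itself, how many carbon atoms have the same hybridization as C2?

C2 is sp (two π bonds).
C1: sp ✓
C2: sp ✓
C3: sp3
C4: sp ✓
C5: sp ✓
C6: sp2
C7: sp2
C8: sp3
C9: sp ✓
C10: sp ✓
6 carbons are sp.

6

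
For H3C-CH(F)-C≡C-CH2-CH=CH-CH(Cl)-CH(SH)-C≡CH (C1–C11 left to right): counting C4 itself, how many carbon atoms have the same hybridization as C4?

C4 is sp (two π bonds).
C1: sp3
C2: sp3
C3: sp ✓
C4: sp ✓
C5: sp3
C6: sp2
C7: sp2
C8: sp3
C9: sp3
C10: sp ✓
C11: sp ✓
4 carbons are sp.

4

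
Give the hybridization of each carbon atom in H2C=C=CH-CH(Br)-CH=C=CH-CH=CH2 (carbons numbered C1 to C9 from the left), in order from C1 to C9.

C1 sp2, C2 sp, C3 sp2, C4 sp3, C5 sp2, C6 sp, C7 sp2, C8 sp2, C9 sp2

C1 carries 3 σ bonds, plus one π bond, giving a steric number of 3, so it is sp2.
C2 (2 σ bonds, plus two π bonds) has steric number 2: sp.
C3 — 3 σ bonds, plus one π bond. Steric number 3, so sp2.
C4 carries 4 σ bonds, giving a steric number of 4, so it is sp3.
C5 has 3 σ bonds, plus one π bond: steric number 3 → sp2.
C6: 2 σ bonds, plus two π bonds — 2 electron domains, sp.
C7 carries 3 σ bonds, plus one π bond, giving a steric number of 3, so it is sp2.
C8 carries 3 σ bonds, plus one π bond, giving a steric number of 3, so it is sp2.
C9 — 3 σ bonds, plus one π bond. Steric number 3, so sp2.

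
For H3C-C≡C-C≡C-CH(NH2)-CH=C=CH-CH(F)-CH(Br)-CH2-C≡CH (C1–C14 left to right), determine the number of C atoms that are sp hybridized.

C1: sp3
C2: sp ✓
C3: sp ✓
C4: sp ✓
C5: sp ✓
C6: sp3
C7: sp2
C8: sp ✓
C9: sp2
C10: sp3
C11: sp3
C12: sp3
C13: sp ✓
C14: sp ✓
C2, C3, C4, C5, C8, C13, C14 → 7 sp carbons.

7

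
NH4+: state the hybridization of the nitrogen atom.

sp³

Four σ bonds, no lone pair → sp3, tetrahedral.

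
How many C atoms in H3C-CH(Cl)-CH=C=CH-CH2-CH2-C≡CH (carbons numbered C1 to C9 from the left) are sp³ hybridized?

C1: sp3 ✓
C2: sp3 ✓
C3: sp2
C4: sp
C5: sp2
C6: sp3 ✓
C7: sp3 ✓
C8: sp
C9: sp
C1, C2, C6, C7 → 4 sp3 carbons.

4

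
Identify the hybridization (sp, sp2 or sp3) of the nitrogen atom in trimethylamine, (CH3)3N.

sp3

The nitrogen atom: 3 σ bonds and 1 lone pair; 4 regions of electron density → sp3.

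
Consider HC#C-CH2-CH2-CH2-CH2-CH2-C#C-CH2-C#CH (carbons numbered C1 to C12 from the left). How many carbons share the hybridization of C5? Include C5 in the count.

6

C5 is sp3 (only σ bonds).
C1: sp
C2: sp
C3: sp3 ✓
C4: sp3 ✓
C5: sp3 ✓
C6: sp3 ✓
C7: sp3 ✓
C8: sp
C9: sp
C10: sp3 ✓
C11: sp
C12: sp
6 carbons are sp3.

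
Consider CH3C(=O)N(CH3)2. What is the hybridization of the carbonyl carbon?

The carbonyl carbon (3 σ bonds, plus one π bond) has steric number 3: sp2.

sp2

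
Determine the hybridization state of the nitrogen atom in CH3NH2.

sp^3

Three σ bonds + one lone pair = steric number 4 → sp3.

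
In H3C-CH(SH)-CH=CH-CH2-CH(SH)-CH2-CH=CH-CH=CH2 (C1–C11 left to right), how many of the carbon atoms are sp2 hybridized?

6

C1: sp3
C2: sp3
C3: sp2 ✓
C4: sp2 ✓
C5: sp3
C6: sp3
C7: sp3
C8: sp2 ✓
C9: sp2 ✓
C10: sp2 ✓
C11: sp2 ✓
C3, C4, C8, C9, C10, C11 → 6 sp2 carbons.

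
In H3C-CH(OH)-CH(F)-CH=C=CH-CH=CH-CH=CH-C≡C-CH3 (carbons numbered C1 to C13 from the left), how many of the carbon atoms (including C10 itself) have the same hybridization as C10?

C10 is sp2 (one π bond).
C1: sp3
C2: sp3
C3: sp3
C4: sp2 ✓
C5: sp
C6: sp2 ✓
C7: sp2 ✓
C8: sp2 ✓
C9: sp2 ✓
C10: sp2 ✓
C11: sp
C12: sp
C13: sp3
6 carbons are sp2.

6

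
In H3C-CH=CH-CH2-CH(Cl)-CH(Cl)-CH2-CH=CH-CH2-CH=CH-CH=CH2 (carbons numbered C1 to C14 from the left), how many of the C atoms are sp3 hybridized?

C1: sp3 ✓
C2: sp2
C3: sp2
C4: sp3 ✓
C5: sp3 ✓
C6: sp3 ✓
C7: sp3 ✓
C8: sp2
C9: sp2
C10: sp3 ✓
C11: sp2
C12: sp2
C13: sp2
C14: sp2
C1, C4, C5, C6, C7, C10 → 6 sp3 carbons.

6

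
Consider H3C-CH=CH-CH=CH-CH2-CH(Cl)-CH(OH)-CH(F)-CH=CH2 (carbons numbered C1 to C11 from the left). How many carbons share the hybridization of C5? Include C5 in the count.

C5 is sp2 (one π bond).
C1: sp3
C2: sp2 ✓
C3: sp2 ✓
C4: sp2 ✓
C5: sp2 ✓
C6: sp3
C7: sp3
C8: sp3
C9: sp3
C10: sp2 ✓
C11: sp2 ✓
6 carbons are sp2.

6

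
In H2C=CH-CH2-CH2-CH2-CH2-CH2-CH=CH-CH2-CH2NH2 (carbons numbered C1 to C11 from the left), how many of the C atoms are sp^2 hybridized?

C1: sp2 ✓
C2: sp2 ✓
C3: sp3
C4: sp3
C5: sp3
C6: sp3
C7: sp3
C8: sp2 ✓
C9: sp2 ✓
C10: sp3
C11: sp3
C1, C2, C8, C9 → 4 sp2 carbons.

4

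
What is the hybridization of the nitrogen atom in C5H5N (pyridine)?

sp²

N has two σ bonds and one lone pair in the ring plane (steric number 3 → sp2); its p orbital contributes one electron to the aromatic π system via the C=N double bond.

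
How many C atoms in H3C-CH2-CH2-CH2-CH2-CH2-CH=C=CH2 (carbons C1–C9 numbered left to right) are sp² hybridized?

C1: sp3
C2: sp3
C3: sp3
C4: sp3
C5: sp3
C6: sp3
C7: sp2 ✓
C8: sp
C9: sp2 ✓
C7, C9 → 2 sp2 carbons.

2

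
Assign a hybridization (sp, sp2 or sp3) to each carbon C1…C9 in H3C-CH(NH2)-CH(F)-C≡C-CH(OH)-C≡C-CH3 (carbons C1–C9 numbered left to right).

C1: 4 σ bonds; 4 regions of electron density → sp3.
C2 — 4 σ bonds. Steric number 4, so sp3.
C3 has 4 σ bonds: steric number 4 → sp3.
C4: 2 σ bonds, plus two π bonds; 2 regions of electron density → sp.
C5 is sp: 2 σ bonds, plus two π bonds, 2 electron-density regions.
C6 (4 σ bonds) has steric number 4: sp3.
C7: 2 σ bonds, plus two π bonds; 2 regions of electron density → sp.
C8: 2 σ bonds, plus two π bonds — 2 electron domains, sp.
C9: 4 σ bonds — 4 electron domains, sp3.

C1 sp3, C2 sp3, C3 sp3, C4 sp, C5 sp, C6 sp3, C7 sp, C8 sp, C9 sp3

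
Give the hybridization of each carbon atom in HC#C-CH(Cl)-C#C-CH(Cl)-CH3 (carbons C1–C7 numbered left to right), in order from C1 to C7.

C1 is sp: 2 σ bonds, plus two π bonds, 2 electron-density regions.
C2 (2 σ bonds, plus two π bonds) has steric number 2: sp.
C3 carries 4 σ bonds, giving a steric number of 4, so it is sp3.
C4 is sp: 2 σ bonds, plus two π bonds, 2 electron-density regions.
C5 (2 σ bonds, plus two π bonds) has steric number 2: sp.
C6: 4 σ bonds — 4 electron domains, sp3.
C7 has 4 σ bonds: steric number 4 → sp3.

C1 sp, C2 sp, C3 sp3, C4 sp, C5 sp, C6 sp3, C7 sp3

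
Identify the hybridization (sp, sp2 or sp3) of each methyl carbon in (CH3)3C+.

Each methyl carbon has 4 σ bonds: steric number 4 → sp3.

sp³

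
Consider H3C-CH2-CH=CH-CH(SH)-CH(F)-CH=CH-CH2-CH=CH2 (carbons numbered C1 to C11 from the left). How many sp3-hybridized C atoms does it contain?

C1: sp3 ✓
C2: sp3 ✓
C3: sp2
C4: sp2
C5: sp3 ✓
C6: sp3 ✓
C7: sp2
C8: sp2
C9: sp3 ✓
C10: sp2
C11: sp2
C1, C2, C5, C6, C9 → 5 sp3 carbons.

5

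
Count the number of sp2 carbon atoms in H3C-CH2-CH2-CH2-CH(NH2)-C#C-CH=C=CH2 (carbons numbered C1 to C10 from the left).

2

C1: sp3
C2: sp3
C3: sp3
C4: sp3
C5: sp3
C6: sp
C7: sp
C8: sp2 ✓
C9: sp
C10: sp2 ✓
C8, C10 → 2 sp2 carbons.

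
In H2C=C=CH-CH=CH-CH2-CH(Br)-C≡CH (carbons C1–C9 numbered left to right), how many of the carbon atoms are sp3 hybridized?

2

C1: sp2
C2: sp
C3: sp2
C4: sp2
C5: sp2
C6: sp3 ✓
C7: sp3 ✓
C8: sp
C9: sp
C6, C7 → 2 sp3 carbons.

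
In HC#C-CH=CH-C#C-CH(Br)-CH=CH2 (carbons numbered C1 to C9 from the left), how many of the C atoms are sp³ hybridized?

C1: sp
C2: sp
C3: sp2
C4: sp2
C5: sp
C6: sp
C7: sp3 ✓
C8: sp2
C9: sp2
C7 → 1 sp3 carbon.

1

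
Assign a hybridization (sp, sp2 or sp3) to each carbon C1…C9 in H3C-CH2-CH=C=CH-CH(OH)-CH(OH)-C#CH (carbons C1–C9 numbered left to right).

C1 (4 σ bonds) has steric number 4: sp3.
C2 carries 4 σ bonds, giving a steric number of 4, so it is sp3.
C3 has 3 σ bonds, plus one π bond: steric number 3 → sp2.
C4 has 2 σ bonds, plus two π bonds: steric number 2 → sp.
C5 (3 σ bonds, plus one π bond) has steric number 3: sp2.
C6: 4 σ bonds; 4 regions of electron density → sp3.
C7 (4 σ bonds) has steric number 4: sp3.
C8: 2 σ bonds, plus two π bonds; 2 regions of electron density → sp.
C9 (2 σ bonds, plus two π bonds) has steric number 2: sp.

C1 sp3, C2 sp3, C3 sp2, C4 sp, C5 sp2, C6 sp3, C7 sp3, C8 sp, C9 sp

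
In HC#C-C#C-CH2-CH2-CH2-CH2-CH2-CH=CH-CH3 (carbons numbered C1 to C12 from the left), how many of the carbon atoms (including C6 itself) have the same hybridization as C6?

C6 is sp3 (only σ bonds).
C1: sp
C2: sp
C3: sp
C4: sp
C5: sp3 ✓
C6: sp3 ✓
C7: sp3 ✓
C8: sp3 ✓
C9: sp3 ✓
C10: sp2
C11: sp2
C12: sp3 ✓
6 carbons are sp3.

6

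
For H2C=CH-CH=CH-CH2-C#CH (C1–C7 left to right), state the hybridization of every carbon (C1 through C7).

C1 is sp2: 3 σ bonds, plus one π bond, 3 electron-density regions.
C2: 3 σ bonds, plus one π bond; 3 regions of electron density → sp2.
C3 carries 3 σ bonds, plus one π bond, giving a steric number of 3, so it is sp2.
C4: 3 σ bonds, plus one π bond — 3 electron domains, sp2.
C5 is sp3: 4 σ bonds, 4 electron-density regions.
C6 — 2 σ bonds, plus two π bonds. Steric number 2, so sp.
C7: 2 σ bonds, plus two π bonds; 2 regions of electron density → sp.

C1 sp2, C2 sp2, C3 sp2, C4 sp2, C5 sp3, C6 sp, C7 sp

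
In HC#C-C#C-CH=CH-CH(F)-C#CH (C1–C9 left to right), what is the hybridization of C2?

sp

C2 carries 2 σ bonds, plus two π bonds, giving a steric number of 2, so it is sp.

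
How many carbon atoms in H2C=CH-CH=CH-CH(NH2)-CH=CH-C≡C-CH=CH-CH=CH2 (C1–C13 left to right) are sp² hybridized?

10

C1: sp2 ✓
C2: sp2 ✓
C3: sp2 ✓
C4: sp2 ✓
C5: sp3
C6: sp2 ✓
C7: sp2 ✓
C8: sp
C9: sp
C10: sp2 ✓
C11: sp2 ✓
C12: sp2 ✓
C13: sp2 ✓
C1, C2, C3, C4, C6, C7, C10, C11, C12, C13 → 10 sp2 carbons.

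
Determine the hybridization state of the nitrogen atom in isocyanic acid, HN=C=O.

sp^2

The nitrogen atom: 2 σ bonds and 1 lone pair, plus one π bond — 3 electron domains, sp2.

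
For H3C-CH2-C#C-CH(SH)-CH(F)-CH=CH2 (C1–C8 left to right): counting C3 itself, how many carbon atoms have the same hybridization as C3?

2

C3 is sp (two π bonds).
C1: sp3
C2: sp3
C3: sp ✓
C4: sp ✓
C5: sp3
C6: sp3
C7: sp2
C8: sp2
2 carbons are sp.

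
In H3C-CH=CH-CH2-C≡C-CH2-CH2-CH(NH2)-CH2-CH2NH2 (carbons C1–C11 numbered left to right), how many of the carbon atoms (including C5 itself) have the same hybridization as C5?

2

C5 is sp (two π bonds).
C1: sp3
C2: sp2
C3: sp2
C4: sp3
C5: sp ✓
C6: sp ✓
C7: sp3
C8: sp3
C9: sp3
C10: sp3
C11: sp3
2 carbons are sp.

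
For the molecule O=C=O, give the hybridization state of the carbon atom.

sp

Two σ bonds, two π bonds → steric number 2 → sp.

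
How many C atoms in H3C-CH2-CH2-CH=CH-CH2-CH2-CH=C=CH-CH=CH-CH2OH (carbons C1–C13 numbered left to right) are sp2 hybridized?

C1: sp3
C2: sp3
C3: sp3
C4: sp2 ✓
C5: sp2 ✓
C6: sp3
C7: sp3
C8: sp2 ✓
C9: sp
C10: sp2 ✓
C11: sp2 ✓
C12: sp2 ✓
C13: sp3
C4, C5, C8, C10, C11, C12 → 6 sp2 carbons.

6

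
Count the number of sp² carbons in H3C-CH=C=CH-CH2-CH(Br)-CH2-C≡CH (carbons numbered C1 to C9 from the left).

C1: sp3
C2: sp2 ✓
C3: sp
C4: sp2 ✓
C5: sp3
C6: sp3
C7: sp3
C8: sp
C9: sp
C2, C4 → 2 sp2 carbons.

2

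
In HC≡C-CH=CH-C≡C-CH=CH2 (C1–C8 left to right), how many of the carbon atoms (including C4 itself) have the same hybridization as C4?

4

C4 is sp2 (one π bond).
C1: sp
C2: sp
C3: sp2 ✓
C4: sp2 ✓
C5: sp
C6: sp
C7: sp2 ✓
C8: sp2 ✓
4 carbons are sp2.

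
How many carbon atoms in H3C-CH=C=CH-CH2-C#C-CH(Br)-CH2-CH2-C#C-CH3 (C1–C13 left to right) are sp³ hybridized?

C1: sp3 ✓
C2: sp2
C3: sp
C4: sp2
C5: sp3 ✓
C6: sp
C7: sp
C8: sp3 ✓
C9: sp3 ✓
C10: sp3 ✓
C11: sp
C12: sp
C13: sp3 ✓
C1, C5, C8, C9, C10, C13 → 6 sp3 carbons.

6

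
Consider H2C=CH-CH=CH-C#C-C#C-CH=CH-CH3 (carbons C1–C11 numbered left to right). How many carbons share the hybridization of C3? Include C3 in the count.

6

C3 is sp2 (one π bond).
C1: sp2 ✓
C2: sp2 ✓
C3: sp2 ✓
C4: sp2 ✓
C5: sp
C6: sp
C7: sp
C8: sp
C9: sp2 ✓
C10: sp2 ✓
C11: sp3
6 carbons are sp2.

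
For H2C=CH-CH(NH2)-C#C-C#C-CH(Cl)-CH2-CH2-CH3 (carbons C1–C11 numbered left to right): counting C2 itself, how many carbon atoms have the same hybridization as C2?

2

C2 is sp2 (one π bond).
C1: sp2 ✓
C2: sp2 ✓
C3: sp3
C4: sp
C5: sp
C6: sp
C7: sp
C8: sp3
C9: sp3
C10: sp3
C11: sp3
2 carbons are sp2.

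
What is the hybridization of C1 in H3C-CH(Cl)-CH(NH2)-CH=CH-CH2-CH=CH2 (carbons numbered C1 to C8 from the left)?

C1 is sp3: 4 σ bonds, 4 electron-density regions.

sp3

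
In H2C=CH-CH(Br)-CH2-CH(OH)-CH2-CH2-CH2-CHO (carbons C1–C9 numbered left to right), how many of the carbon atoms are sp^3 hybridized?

C1: sp2
C2: sp2
C3: sp3 ✓
C4: sp3 ✓
C5: sp3 ✓
C6: sp3 ✓
C7: sp3 ✓
C8: sp3 ✓
C9: sp2
C3, C4, C5, C6, C7, C8 → 6 sp3 carbons.

6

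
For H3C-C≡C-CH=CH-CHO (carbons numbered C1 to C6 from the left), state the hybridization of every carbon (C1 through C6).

C1 sp3, C2 sp, C3 sp, C4 sp2, C5 sp2, C6 sp2

C1 carries 4 σ bonds, giving a steric number of 4, so it is sp3.
C2 has 2 σ bonds, plus two π bonds: steric number 2 → sp.
C3: 2 σ bonds, plus two π bonds; 2 regions of electron density → sp.
C4 (3 σ bonds, plus one π bond) has steric number 3: sp2.
C5 (3 σ bonds, plus one π bond) has steric number 3: sp2.
C6 (3 σ bonds, plus one π bond) has steric number 3: sp2.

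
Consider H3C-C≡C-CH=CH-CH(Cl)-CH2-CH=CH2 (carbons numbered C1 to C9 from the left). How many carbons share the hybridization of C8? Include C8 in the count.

C8 is sp2 (one π bond).
C1: sp3
C2: sp
C3: sp
C4: sp2 ✓
C5: sp2 ✓
C6: sp3
C7: sp3
C8: sp2 ✓
C9: sp2 ✓
4 carbons are sp2.

4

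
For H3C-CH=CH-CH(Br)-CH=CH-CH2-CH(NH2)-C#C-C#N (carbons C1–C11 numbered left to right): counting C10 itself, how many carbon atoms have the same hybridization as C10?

C10 is sp (two π bonds).
C1: sp3
C2: sp2
C3: sp2
C4: sp3
C5: sp2
C6: sp2
C7: sp3
C8: sp3
C9: sp ✓
C10: sp ✓
C11: sp ✓
3 carbons are sp.

3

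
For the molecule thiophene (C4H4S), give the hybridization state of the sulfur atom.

Analogous to furan: one S lone pair in the aromatic π system, S is sp2.

sp^2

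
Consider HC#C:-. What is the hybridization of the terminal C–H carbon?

The terminal C–H carbon: 2 σ bonds, plus two π bonds; 2 regions of electron density → sp.

sp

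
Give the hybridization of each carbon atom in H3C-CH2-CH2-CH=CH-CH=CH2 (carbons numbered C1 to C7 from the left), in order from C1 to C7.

C1 sp3, C2 sp3, C3 sp3, C4 sp2, C5 sp2, C6 sp2, C7 sp2

C1 — 4 σ bonds. Steric number 4, so sp3.
C2 — 4 σ bonds. Steric number 4, so sp3.
C3: 4 σ bonds; 4 regions of electron density → sp3.
C4 has 3 σ bonds, plus one π bond: steric number 3 → sp2.
C5: 3 σ bonds, plus one π bond; 3 regions of electron density → sp2.
C6: 3 σ bonds, plus one π bond; 3 regions of electron density → sp2.
C7: 3 σ bonds, plus one π bond — 3 electron domains, sp2.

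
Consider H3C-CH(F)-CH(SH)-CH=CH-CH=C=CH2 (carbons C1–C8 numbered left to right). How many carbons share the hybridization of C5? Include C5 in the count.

C5 is sp2 (one π bond).
C1: sp3
C2: sp3
C3: sp3
C4: sp2 ✓
C5: sp2 ✓
C6: sp2 ✓
C7: sp
C8: sp2 ✓
4 carbons are sp2.

4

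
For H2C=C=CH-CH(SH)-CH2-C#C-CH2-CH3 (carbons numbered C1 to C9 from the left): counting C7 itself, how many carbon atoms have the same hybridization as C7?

3

C7 is sp (two π bonds).
C1: sp2
C2: sp ✓
C3: sp2
C4: sp3
C5: sp3
C6: sp ✓
C7: sp ✓
C8: sp3
C9: sp3
3 carbons are sp.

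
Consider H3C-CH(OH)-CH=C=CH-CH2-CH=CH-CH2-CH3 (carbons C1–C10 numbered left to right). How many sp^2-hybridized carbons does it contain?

C1: sp3
C2: sp3
C3: sp2 ✓
C4: sp
C5: sp2 ✓
C6: sp3
C7: sp2 ✓
C8: sp2 ✓
C9: sp3
C10: sp3
C3, C5, C7, C8 → 4 sp2 carbons.

4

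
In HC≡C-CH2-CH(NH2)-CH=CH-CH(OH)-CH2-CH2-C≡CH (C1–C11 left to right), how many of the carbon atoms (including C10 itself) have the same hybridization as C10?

C10 is sp (two π bonds).
C1: sp ✓
C2: sp ✓
C3: sp3
C4: sp3
C5: sp2
C6: sp2
C7: sp3
C8: sp3
C9: sp3
C10: sp ✓
C11: sp ✓
4 carbons are sp.

4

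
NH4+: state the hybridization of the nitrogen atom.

Four σ bonds, no lone pair → sp3, tetrahedral.

sp^3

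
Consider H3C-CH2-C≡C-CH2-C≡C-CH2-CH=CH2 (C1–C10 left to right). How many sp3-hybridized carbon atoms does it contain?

4

C1: sp3 ✓
C2: sp3 ✓
C3: sp
C4: sp
C5: sp3 ✓
C6: sp
C7: sp
C8: sp3 ✓
C9: sp2
C10: sp2
C1, C2, C5, C8 → 4 sp3 carbons.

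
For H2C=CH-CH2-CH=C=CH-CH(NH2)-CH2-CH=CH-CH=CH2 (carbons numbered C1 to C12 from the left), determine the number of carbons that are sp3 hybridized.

3

C1: sp2
C2: sp2
C3: sp3 ✓
C4: sp2
C5: sp
C6: sp2
C7: sp3 ✓
C8: sp3 ✓
C9: sp2
C10: sp2
C11: sp2
C12: sp2
C3, C7, C8 → 3 sp3 carbons.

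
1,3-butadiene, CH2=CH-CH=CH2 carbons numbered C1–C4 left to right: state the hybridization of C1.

C1 is sp2: 3 σ bonds, plus one π bond, 3 electron-density regions.

sp²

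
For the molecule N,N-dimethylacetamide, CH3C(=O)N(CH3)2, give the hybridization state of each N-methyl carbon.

Each N-methyl carbon has 4 σ bonds: steric number 4 → sp3.

sp³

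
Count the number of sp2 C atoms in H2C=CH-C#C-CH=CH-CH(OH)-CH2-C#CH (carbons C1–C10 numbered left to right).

4

C1: sp2 ✓
C2: sp2 ✓
C3: sp
C4: sp
C5: sp2 ✓
C6: sp2 ✓
C7: sp3
C8: sp3
C9: sp
C10: sp
C1, C2, C5, C6 → 4 sp2 carbons.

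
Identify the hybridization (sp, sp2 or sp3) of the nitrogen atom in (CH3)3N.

sp³

The nitrogen atom — 3 σ bonds and 1 lone pair. Steric number 4, so sp3.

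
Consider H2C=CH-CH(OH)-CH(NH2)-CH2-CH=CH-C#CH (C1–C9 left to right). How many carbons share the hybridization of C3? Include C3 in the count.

3

C3 is sp3 (only σ bonds).
C1: sp2
C2: sp2
C3: sp3 ✓
C4: sp3 ✓
C5: sp3 ✓
C6: sp2
C7: sp2
C8: sp
C9: sp
3 carbons are sp3.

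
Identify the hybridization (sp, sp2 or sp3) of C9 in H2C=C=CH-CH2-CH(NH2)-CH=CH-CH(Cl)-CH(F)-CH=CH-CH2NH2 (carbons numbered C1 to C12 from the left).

sp3

C9 (4 σ bonds) has steric number 4: sp3.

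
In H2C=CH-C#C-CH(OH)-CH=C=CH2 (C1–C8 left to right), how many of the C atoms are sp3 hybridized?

1

C1: sp2
C2: sp2
C3: sp
C4: sp
C5: sp3 ✓
C6: sp2
C7: sp
C8: sp2
C5 → 1 sp3 carbon.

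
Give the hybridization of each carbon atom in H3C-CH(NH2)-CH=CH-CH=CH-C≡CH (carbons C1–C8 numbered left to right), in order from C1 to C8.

C1 sp3, C2 sp3, C3 sp2, C4 sp2, C5 sp2, C6 sp2, C7 sp, C8 sp

C1: 4 σ bonds — 4 electron domains, sp3.
C2 is sp3: 4 σ bonds, 4 electron-density regions.
C3 is sp2: 3 σ bonds, plus one π bond, 3 electron-density regions.
C4 carries 3 σ bonds, plus one π bond, giving a steric number of 3, so it is sp2.
C5 is sp2: 3 σ bonds, plus one π bond, 3 electron-density regions.
C6 carries 3 σ bonds, plus one π bond, giving a steric number of 3, so it is sp2.
C7 — 2 σ bonds, plus two π bonds. Steric number 2, so sp.
C8 carries 2 σ bonds, plus two π bonds, giving a steric number of 2, so it is sp.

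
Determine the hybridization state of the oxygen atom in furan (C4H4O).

One O lone pair is in the aromatic π system (p orbital), the other is in an sp2 hybrid in the ring plane; O has two σ bonds + one in-plane lone pair → sp2.

sp^2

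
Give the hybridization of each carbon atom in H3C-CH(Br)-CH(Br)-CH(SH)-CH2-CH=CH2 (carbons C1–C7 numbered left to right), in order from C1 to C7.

C1 — 4 σ bonds. Steric number 4, so sp3.
C2 (4 σ bonds) has steric number 4: sp3.
C3 — 4 σ bonds. Steric number 4, so sp3.
C4 has 4 σ bonds: steric number 4 → sp3.
C5 — 4 σ bonds. Steric number 4, so sp3.
C6 — 3 σ bonds, plus one π bond. Steric number 3, so sp2.
C7 carries 3 σ bonds, plus one π bond, giving a steric number of 3, so it is sp2.

C1 sp3, C2 sp3, C3 sp3, C4 sp3, C5 sp3, C6 sp2, C7 sp2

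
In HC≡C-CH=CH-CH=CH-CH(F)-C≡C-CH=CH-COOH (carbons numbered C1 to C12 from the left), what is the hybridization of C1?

sp

C1 carries 2 σ bonds, plus two π bonds, giving a steric number of 2, so it is sp.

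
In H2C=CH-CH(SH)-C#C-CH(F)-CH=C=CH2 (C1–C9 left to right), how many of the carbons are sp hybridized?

C1: sp2
C2: sp2
C3: sp3
C4: sp ✓
C5: sp ✓
C6: sp3
C7: sp2
C8: sp ✓
C9: sp2
C4, C5, C8 → 3 sp carbons.

3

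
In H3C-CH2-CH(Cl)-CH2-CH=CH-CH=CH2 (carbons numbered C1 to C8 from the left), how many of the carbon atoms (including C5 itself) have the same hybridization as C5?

C5 is sp2 (one π bond).
C1: sp3
C2: sp3
C3: sp3
C4: sp3
C5: sp2 ✓
C6: sp2 ✓
C7: sp2 ✓
C8: sp2 ✓
4 carbons are sp2.

4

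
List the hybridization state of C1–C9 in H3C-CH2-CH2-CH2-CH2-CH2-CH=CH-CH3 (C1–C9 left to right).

C1 has 4 σ bonds: steric number 4 → sp3.
C2: 4 σ bonds; 4 regions of electron density → sp3.
C3 (4 σ bonds) has steric number 4: sp3.
C4 — 4 σ bonds. Steric number 4, so sp3.
C5: 4 σ bonds — 4 electron domains, sp3.
C6 is sp3: 4 σ bonds, 4 electron-density regions.
C7 carries 3 σ bonds, plus one π bond, giving a steric number of 3, so it is sp2.
C8 — 3 σ bonds, plus one π bond. Steric number 3, so sp2.
C9 carries 4 σ bonds, giving a steric number of 4, so it is sp3.

C1 sp3, C2 sp3, C3 sp3, C4 sp3, C5 sp3, C6 sp3, C7 sp2, C8 sp2, C9 sp3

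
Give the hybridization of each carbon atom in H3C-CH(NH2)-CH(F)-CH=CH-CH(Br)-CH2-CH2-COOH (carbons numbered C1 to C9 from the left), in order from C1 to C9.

C1 is sp3: 4 σ bonds, 4 electron-density regions.
C2 — 4 σ bonds. Steric number 4, so sp3.
C3 (4 σ bonds) has steric number 4: sp3.
C4 (3 σ bonds, plus one π bond) has steric number 3: sp2.
C5 carries 3 σ bonds, plus one π bond, giving a steric number of 3, so it is sp2.
C6 (4 σ bonds) has steric number 4: sp3.
C7 is sp3: 4 σ bonds, 4 electron-density regions.
C8 is sp3: 4 σ bonds, 4 electron-density regions.
C9 has 3 σ bonds, plus one π bond: steric number 3 → sp2.

C1 sp3, C2 sp3, C3 sp3, C4 sp2, C5 sp2, C6 sp3, C7 sp3, C8 sp3, C9 sp2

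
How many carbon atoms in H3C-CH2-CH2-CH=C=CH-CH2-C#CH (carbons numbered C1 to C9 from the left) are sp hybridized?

C1: sp3
C2: sp3
C3: sp3
C4: sp2
C5: sp ✓
C6: sp2
C7: sp3
C8: sp ✓
C9: sp ✓
C5, C8, C9 → 3 sp carbons.

3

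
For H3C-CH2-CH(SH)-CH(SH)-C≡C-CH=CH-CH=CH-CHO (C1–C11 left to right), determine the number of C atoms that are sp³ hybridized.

4

C1: sp3 ✓
C2: sp3 ✓
C3: sp3 ✓
C4: sp3 ✓
C5: sp
C6: sp
C7: sp2
C8: sp2
C9: sp2
C10: sp2
C11: sp2
C1, C2, C3, C4 → 4 sp3 carbons.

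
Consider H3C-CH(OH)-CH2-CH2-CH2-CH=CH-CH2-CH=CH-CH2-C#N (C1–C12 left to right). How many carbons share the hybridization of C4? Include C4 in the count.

7

C4 is sp3 (only σ bonds).
C1: sp3 ✓
C2: sp3 ✓
C3: sp3 ✓
C4: sp3 ✓
C5: sp3 ✓
C6: sp2
C7: sp2
C8: sp3 ✓
C9: sp2
C10: sp2
C11: sp3 ✓
C12: sp
7 carbons are sp3.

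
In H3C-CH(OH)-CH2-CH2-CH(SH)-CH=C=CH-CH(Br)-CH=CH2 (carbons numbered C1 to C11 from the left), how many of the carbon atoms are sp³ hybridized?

6

C1: sp3 ✓
C2: sp3 ✓
C3: sp3 ✓
C4: sp3 ✓
C5: sp3 ✓
C6: sp2
C7: sp
C8: sp2
C9: sp3 ✓
C10: sp2
C11: sp2
C1, C2, C3, C4, C5, C9 → 6 sp3 carbons.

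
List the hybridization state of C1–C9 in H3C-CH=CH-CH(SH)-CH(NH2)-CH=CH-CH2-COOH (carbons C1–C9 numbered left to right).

C1 sp3, C2 sp2, C3 sp2, C4 sp3, C5 sp3, C6 sp2, C7 sp2, C8 sp3, C9 sp2

C1 (4 σ bonds) has steric number 4: sp3.
C2 is sp2: 3 σ bonds, plus one π bond, 3 electron-density regions.
C3 has 3 σ bonds, plus one π bond: steric number 3 → sp2.
C4 is sp3: 4 σ bonds, 4 electron-density regions.
C5: 4 σ bonds — 4 electron domains, sp3.
C6: 3 σ bonds, plus one π bond — 3 electron domains, sp2.
C7 (3 σ bonds, plus one π bond) has steric number 3: sp2.
C8 is sp3: 4 σ bonds, 4 electron-density regions.
C9: 3 σ bonds, plus one π bond; 3 regions of electron density → sp2.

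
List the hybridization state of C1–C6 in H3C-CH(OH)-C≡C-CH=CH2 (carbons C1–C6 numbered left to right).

C1 is sp3: 4 σ bonds, 4 electron-density regions.
C2 has 4 σ bonds: steric number 4 → sp3.
C3 — 2 σ bonds, plus two π bonds. Steric number 2, so sp.
C4 (2 σ bonds, plus two π bonds) has steric number 2: sp.
C5 carries 3 σ bonds, plus one π bond, giving a steric number of 3, so it is sp2.
C6: 3 σ bonds, plus one π bond; 3 regions of electron density → sp2.

C1 sp3, C2 sp3, C3 sp, C4 sp, C5 sp2, C6 sp2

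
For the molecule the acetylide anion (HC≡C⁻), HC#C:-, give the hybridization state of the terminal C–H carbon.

The terminal C–H carbon: 2 σ bonds, plus two π bonds — 2 electron domains, sp.

sp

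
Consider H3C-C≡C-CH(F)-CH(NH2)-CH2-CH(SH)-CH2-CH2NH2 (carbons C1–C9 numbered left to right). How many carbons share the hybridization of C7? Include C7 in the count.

C7 is sp3 (only σ bonds).
C1: sp3 ✓
C2: sp
C3: sp
C4: sp3 ✓
C5: sp3 ✓
C6: sp3 ✓
C7: sp3 ✓
C8: sp3 ✓
C9: sp3 ✓
7 carbons are sp3.

7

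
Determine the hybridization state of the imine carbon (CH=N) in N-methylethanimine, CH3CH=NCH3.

sp²

The imine carbon (CH=N) — 3 σ bonds, plus one π bond. Steric number 3, so sp2.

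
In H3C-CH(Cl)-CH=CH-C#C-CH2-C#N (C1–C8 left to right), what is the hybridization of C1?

sp^3

C1: 4 σ bonds — 4 electron domains, sp3.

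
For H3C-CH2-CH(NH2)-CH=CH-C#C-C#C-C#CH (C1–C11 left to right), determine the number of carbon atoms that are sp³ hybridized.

3

C1: sp3 ✓
C2: sp3 ✓
C3: sp3 ✓
C4: sp2
C5: sp2
C6: sp
C7: sp
C8: sp
C9: sp
C10: sp
C11: sp
C1, C2, C3 → 3 sp3 carbons.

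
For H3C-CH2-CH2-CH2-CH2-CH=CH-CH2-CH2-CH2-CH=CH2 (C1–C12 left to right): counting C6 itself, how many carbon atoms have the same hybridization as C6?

C6 is sp2 (one π bond).
C1: sp3
C2: sp3
C3: sp3
C4: sp3
C5: sp3
C6: sp2 ✓
C7: sp2 ✓
C8: sp3
C9: sp3
C10: sp3
C11: sp2 ✓
C12: sp2 ✓
4 carbons are sp2.

4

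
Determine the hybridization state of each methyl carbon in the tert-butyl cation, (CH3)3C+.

sp³

Each methyl carbon: 4 σ bonds; 4 regions of electron density → sp3.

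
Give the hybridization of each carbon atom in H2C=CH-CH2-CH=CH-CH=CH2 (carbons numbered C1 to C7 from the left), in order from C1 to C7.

C1 sp2, C2 sp2, C3 sp3, C4 sp2, C5 sp2, C6 sp2, C7 sp2

C1 carries 3 σ bonds, plus one π bond, giving a steric number of 3, so it is sp2.
C2 carries 3 σ bonds, plus one π bond, giving a steric number of 3, so it is sp2.
C3 (4 σ bonds) has steric number 4: sp3.
C4: 3 σ bonds, plus one π bond — 3 electron domains, sp2.
C5 has 3 σ bonds, plus one π bond: steric number 3 → sp2.
C6 has 3 σ bonds, plus one π bond: steric number 3 → sp2.
C7 has 3 σ bonds, plus one π bond: steric number 3 → sp2.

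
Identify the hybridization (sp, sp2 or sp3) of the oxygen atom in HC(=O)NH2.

The oxygen atom carries 1 σ bond and 2 lone pairs, plus one π bond, giving a steric number of 3, so it is sp2.

sp2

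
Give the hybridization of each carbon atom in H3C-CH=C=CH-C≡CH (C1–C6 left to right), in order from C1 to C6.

C1 sp3, C2 sp2, C3 sp, C4 sp2, C5 sp, C6 sp

C1 carries 4 σ bonds, giving a steric number of 4, so it is sp3.
C2 is sp2: 3 σ bonds, plus one π bond, 3 electron-density regions.
C3: 2 σ bonds, plus two π bonds — 2 electron domains, sp.
C4 is sp2: 3 σ bonds, plus one π bond, 3 electron-density regions.
C5: 2 σ bonds, plus two π bonds — 2 electron domains, sp.
C6 — 2 σ bonds, plus two π bonds. Steric number 2, so sp.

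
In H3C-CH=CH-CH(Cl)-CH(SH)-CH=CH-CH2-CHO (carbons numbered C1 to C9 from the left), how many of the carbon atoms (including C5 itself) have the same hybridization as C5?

C5 is sp3 (only σ bonds).
C1: sp3 ✓
C2: sp2
C3: sp2
C4: sp3 ✓
C5: sp3 ✓
C6: sp2
C7: sp2
C8: sp3 ✓
C9: sp2
4 carbons are sp3.

4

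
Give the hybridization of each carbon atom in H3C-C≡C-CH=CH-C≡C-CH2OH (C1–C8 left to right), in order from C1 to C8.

C1 is sp3: 4 σ bonds, 4 electron-density regions.
C2 carries 2 σ bonds, plus two π bonds, giving a steric number of 2, so it is sp.
C3 (2 σ bonds, plus two π bonds) has steric number 2: sp.
C4: 3 σ bonds, plus one π bond; 3 regions of electron density → sp2.
C5 carries 3 σ bonds, plus one π bond, giving a steric number of 3, so it is sp2.
C6 (2 σ bonds, plus two π bonds) has steric number 2: sp.
C7 carries 2 σ bonds, plus two π bonds, giving a steric number of 2, so it is sp.
C8: 4 σ bonds; 4 regions of electron density → sp3.

C1 sp3, C2 sp, C3 sp, C4 sp2, C5 sp2, C6 sp, C7 sp, C8 sp3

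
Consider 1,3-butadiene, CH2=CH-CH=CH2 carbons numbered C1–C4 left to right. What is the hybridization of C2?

sp2

C2: 3 σ bonds, plus one π bond; 3 regions of electron density → sp2.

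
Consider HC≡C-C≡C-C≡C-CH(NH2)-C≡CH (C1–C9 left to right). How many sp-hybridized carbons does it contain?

8

C1: sp ✓
C2: sp ✓
C3: sp ✓
C4: sp ✓
C5: sp ✓
C6: sp ✓
C7: sp3
C8: sp ✓
C9: sp ✓
C1, C2, C3, C4, C5, C6, C8, C9 → 8 sp carbons.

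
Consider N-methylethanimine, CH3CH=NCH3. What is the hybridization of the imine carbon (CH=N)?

sp2

The imine carbon (CH=N) — 3 σ bonds, plus one π bond. Steric number 3, so sp2.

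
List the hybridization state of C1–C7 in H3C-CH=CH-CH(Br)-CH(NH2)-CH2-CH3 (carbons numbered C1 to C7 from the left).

C1 sp3, C2 sp2, C3 sp2, C4 sp3, C5 sp3, C6 sp3, C7 sp3

C1: 4 σ bonds; 4 regions of electron density → sp3.
C2 — 3 σ bonds, plus one π bond. Steric number 3, so sp2.
C3: 3 σ bonds, plus one π bond — 3 electron domains, sp2.
C4: 4 σ bonds — 4 electron domains, sp3.
C5: 4 σ bonds — 4 electron domains, sp3.
C6 is sp3: 4 σ bonds, 4 electron-density regions.
C7 (4 σ bonds) has steric number 4: sp3.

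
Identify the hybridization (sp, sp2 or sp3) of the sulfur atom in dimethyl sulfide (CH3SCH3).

The sulfur atom carries 2 σ bonds and 2 lone pairs, giving a steric number of 4, so it is sp3.

sp^3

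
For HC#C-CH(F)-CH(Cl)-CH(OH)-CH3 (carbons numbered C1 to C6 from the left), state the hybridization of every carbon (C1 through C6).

C1: 2 σ bonds, plus two π bonds; 2 regions of electron density → sp.
C2: 2 σ bonds, plus two π bonds; 2 regions of electron density → sp.
C3: 4 σ bonds; 4 regions of electron density → sp3.
C4 (4 σ bonds) has steric number 4: sp3.
C5: 4 σ bonds; 4 regions of electron density → sp3.
C6 carries 4 σ bonds, giving a steric number of 4, so it is sp3.

C1 sp, C2 sp, C3 sp3, C4 sp3, C5 sp3, C6 sp3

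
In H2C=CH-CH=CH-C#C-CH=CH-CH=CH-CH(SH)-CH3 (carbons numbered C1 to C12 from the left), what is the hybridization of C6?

C6 has 2 σ bonds, plus two π bonds: steric number 2 → sp.

sp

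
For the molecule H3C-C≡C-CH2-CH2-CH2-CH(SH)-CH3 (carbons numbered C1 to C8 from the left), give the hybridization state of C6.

C6 — 4 σ bonds. Steric number 4, so sp3.

sp³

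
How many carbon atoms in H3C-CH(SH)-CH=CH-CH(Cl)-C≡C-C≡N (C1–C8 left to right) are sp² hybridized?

2

C1: sp3
C2: sp3
C3: sp2 ✓
C4: sp2 ✓
C5: sp3
C6: sp
C7: sp
C8: sp
C3, C4 → 2 sp2 carbons.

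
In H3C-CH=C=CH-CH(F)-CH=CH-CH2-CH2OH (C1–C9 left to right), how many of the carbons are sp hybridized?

C1: sp3
C2: sp2
C3: sp ✓
C4: sp2
C5: sp3
C6: sp2
C7: sp2
C8: sp3
C9: sp3
C3 → 1 sp carbon.

1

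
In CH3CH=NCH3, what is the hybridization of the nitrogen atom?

Two σ bonds + one lone pair = steric number 3 → sp2.

sp²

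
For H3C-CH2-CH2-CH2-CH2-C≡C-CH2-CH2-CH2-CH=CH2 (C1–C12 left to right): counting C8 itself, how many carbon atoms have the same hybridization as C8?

C8 is sp3 (only σ bonds).
C1: sp3 ✓
C2: sp3 ✓
C3: sp3 ✓
C4: sp3 ✓
C5: sp3 ✓
C6: sp
C7: sp
C8: sp3 ✓
C9: sp3 ✓
C10: sp3 ✓
C11: sp2
C12: sp2
8 carbons are sp3.

8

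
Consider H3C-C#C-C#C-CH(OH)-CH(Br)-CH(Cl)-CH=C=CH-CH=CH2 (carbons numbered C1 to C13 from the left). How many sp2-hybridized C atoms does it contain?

C1: sp3
C2: sp
C3: sp
C4: sp
C5: sp
C6: sp3
C7: sp3
C8: sp3
C9: sp2 ✓
C10: sp
C11: sp2 ✓
C12: sp2 ✓
C13: sp2 ✓
C9, C11, C12, C13 → 4 sp2 carbons.

4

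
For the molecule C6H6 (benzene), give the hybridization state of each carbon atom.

sp2

Every ring carbon has three σ bonds and contributes one p electron to the aromatic π system.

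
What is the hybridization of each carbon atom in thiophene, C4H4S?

Each carbon atom carries 3 σ bonds, plus one π bond, giving a steric number of 3, so it is sp2.

sp²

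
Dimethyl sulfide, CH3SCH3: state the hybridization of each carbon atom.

Each carbon atom — 4 σ bonds. Steric number 4, so sp3.

sp³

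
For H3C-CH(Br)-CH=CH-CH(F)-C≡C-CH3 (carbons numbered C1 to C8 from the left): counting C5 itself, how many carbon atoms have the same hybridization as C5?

C5 is sp3 (only σ bonds).
C1: sp3 ✓
C2: sp3 ✓
C3: sp2
C4: sp2
C5: sp3 ✓
C6: sp
C7: sp
C8: sp3 ✓
4 carbons are sp3.

4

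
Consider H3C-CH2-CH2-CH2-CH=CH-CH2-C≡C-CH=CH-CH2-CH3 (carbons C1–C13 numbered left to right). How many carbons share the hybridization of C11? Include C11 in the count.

C11 is sp2 (one π bond).
C1: sp3
C2: sp3
C3: sp3
C4: sp3
C5: sp2 ✓
C6: sp2 ✓
C7: sp3
C8: sp
C9: sp
C10: sp2 ✓
C11: sp2 ✓
C12: sp3
C13: sp3
4 carbons are sp2.

4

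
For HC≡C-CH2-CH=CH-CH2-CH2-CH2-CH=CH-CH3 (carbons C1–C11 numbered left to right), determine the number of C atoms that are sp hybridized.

2

C1: sp ✓
C2: sp ✓
C3: sp3
C4: sp2
C5: sp2
C6: sp3
C7: sp3
C8: sp3
C9: sp2
C10: sp2
C11: sp3
C1, C2 → 2 sp carbons.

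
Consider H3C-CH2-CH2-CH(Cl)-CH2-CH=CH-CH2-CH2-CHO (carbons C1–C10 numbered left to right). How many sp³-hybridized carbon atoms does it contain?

C1: sp3 ✓
C2: sp3 ✓
C3: sp3 ✓
C4: sp3 ✓
C5: sp3 ✓
C6: sp2
C7: sp2
C8: sp3 ✓
C9: sp3 ✓
C10: sp2
C1, C2, C3, C4, C5, C8, C9 → 7 sp3 carbons.

7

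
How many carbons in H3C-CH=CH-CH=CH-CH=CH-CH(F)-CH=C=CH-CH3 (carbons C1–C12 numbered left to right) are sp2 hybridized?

C1: sp3
C2: sp2 ✓
C3: sp2 ✓
C4: sp2 ✓
C5: sp2 ✓
C6: sp2 ✓
C7: sp2 ✓
C8: sp3
C9: sp2 ✓
C10: sp
C11: sp2 ✓
C12: sp3
C2, C3, C4, C5, C6, C7, C9, C11 → 8 sp2 carbons.

8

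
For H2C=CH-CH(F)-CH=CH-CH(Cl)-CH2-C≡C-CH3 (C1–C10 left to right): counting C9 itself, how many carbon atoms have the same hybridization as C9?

2

C9 is sp (two π bonds).
C1: sp2
C2: sp2
C3: sp3
C4: sp2
C5: sp2
C6: sp3
C7: sp3
C8: sp ✓
C9: sp ✓
C10: sp3
2 carbons are sp.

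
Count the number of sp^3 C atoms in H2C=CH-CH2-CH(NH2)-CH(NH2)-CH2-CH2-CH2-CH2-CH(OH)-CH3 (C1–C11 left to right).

C1: sp2
C2: sp2
C3: sp3 ✓
C4: sp3 ✓
C5: sp3 ✓
C6: sp3 ✓
C7: sp3 ✓
C8: sp3 ✓
C9: sp3 ✓
C10: sp3 ✓
C11: sp3 ✓
C3, C4, C5, C6, C7, C8, C9, C10, C11 → 9 sp3 carbons.

9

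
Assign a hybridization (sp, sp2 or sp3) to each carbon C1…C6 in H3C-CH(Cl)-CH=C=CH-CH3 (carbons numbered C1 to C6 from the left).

C1 (4 σ bonds) has steric number 4: sp3.
C2: 4 σ bonds — 4 electron domains, sp3.
C3: 3 σ bonds, plus one π bond — 3 electron domains, sp2.
C4 — 2 σ bonds, plus two π bonds. Steric number 2, so sp.
C5 is sp2: 3 σ bonds, plus one π bond, 3 electron-density regions.
C6 — 4 σ bonds. Steric number 4, so sp3.

C1 sp3, C2 sp3, C3 sp2, C4 sp, C5 sp2, C6 sp3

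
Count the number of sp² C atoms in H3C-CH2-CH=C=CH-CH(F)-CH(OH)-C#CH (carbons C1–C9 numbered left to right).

C1: sp3
C2: sp3
C3: sp2 ✓
C4: sp
C5: sp2 ✓
C6: sp3
C7: sp3
C8: sp
C9: sp
C3, C5 → 2 sp2 carbons.

2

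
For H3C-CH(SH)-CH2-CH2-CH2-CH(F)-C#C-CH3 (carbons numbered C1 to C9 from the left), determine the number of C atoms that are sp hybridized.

C1: sp3
C2: sp3
C3: sp3
C4: sp3
C5: sp3
C6: sp3
C7: sp ✓
C8: sp ✓
C9: sp3
C7, C8 → 2 sp carbons.

2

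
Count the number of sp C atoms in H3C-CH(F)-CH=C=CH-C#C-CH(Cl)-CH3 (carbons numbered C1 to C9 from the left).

3

C1: sp3
C2: sp3
C3: sp2
C4: sp ✓
C5: sp2
C6: sp ✓
C7: sp ✓
C8: sp3
C9: sp3
C4, C6, C7 → 3 sp carbons.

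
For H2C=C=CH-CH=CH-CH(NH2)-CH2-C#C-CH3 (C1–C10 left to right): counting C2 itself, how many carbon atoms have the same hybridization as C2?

C2 is sp (two π bonds).
C1: sp2
C2: sp ✓
C3: sp2
C4: sp2
C5: sp2
C6: sp3
C7: sp3
C8: sp ✓
C9: sp ✓
C10: sp3
3 carbons are sp.

3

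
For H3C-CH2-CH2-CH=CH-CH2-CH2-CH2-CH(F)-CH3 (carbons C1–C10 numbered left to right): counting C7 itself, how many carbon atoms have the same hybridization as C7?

C7 is sp3 (only σ bonds).
C1: sp3 ✓
C2: sp3 ✓
C3: sp3 ✓
C4: sp2
C5: sp2
C6: sp3 ✓
C7: sp3 ✓
C8: sp3 ✓
C9: sp3 ✓
C10: sp3 ✓
8 carbons are sp3.

8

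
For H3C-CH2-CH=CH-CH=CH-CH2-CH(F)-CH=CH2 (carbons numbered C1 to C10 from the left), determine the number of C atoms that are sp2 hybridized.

C1: sp3
C2: sp3
C3: sp2 ✓
C4: sp2 ✓
C5: sp2 ✓
C6: sp2 ✓
C7: sp3
C8: sp3
C9: sp2 ✓
C10: sp2 ✓
C3, C4, C5, C6, C9, C10 → 6 sp2 carbons.

6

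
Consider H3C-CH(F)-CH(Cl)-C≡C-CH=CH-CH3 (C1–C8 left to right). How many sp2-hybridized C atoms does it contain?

2

C1: sp3
C2: sp3
C3: sp3
C4: sp
C5: sp
C6: sp2 ✓
C7: sp2 ✓
C8: sp3
C6, C7 → 2 sp2 carbons.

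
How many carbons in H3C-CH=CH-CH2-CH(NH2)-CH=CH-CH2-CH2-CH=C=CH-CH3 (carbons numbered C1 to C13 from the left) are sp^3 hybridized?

6

C1: sp3 ✓
C2: sp2
C3: sp2
C4: sp3 ✓
C5: sp3 ✓
C6: sp2
C7: sp2
C8: sp3 ✓
C9: sp3 ✓
C10: sp2
C11: sp
C12: sp2
C13: sp3 ✓
C1, C4, C5, C8, C9, C13 → 6 sp3 carbons.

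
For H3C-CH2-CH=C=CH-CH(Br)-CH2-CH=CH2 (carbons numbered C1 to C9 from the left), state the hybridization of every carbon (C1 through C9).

C1 sp3, C2 sp3, C3 sp2, C4 sp, C5 sp2, C6 sp3, C7 sp3, C8 sp2, C9 sp2

C1 (4 σ bonds) has steric number 4: sp3.
C2 carries 4 σ bonds, giving a steric number of 4, so it is sp3.
C3 — 3 σ bonds, plus one π bond. Steric number 3, so sp2.
C4 has 2 σ bonds, plus two π bonds: steric number 2 → sp.
C5 (3 σ bonds, plus one π bond) has steric number 3: sp2.
C6 is sp3: 4 σ bonds, 4 electron-density regions.
C7 (4 σ bonds) has steric number 4: sp3.
C8 has 3 σ bonds, plus one π bond: steric number 3 → sp2.
C9 carries 3 σ bonds, plus one π bond, giving a steric number of 3, so it is sp2.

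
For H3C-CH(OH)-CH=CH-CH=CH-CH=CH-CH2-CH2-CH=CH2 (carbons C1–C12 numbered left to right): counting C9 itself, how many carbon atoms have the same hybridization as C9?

C9 is sp3 (only σ bonds).
C1: sp3 ✓
C2: sp3 ✓
C3: sp2
C4: sp2
C5: sp2
C6: sp2
C7: sp2
C8: sp2
C9: sp3 ✓
C10: sp3 ✓
C11: sp2
C12: sp2
4 carbons are sp3.

4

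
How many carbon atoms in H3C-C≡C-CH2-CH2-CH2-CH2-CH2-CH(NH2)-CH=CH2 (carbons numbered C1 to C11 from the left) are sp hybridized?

C1: sp3
C2: sp ✓
C3: sp ✓
C4: sp3
C5: sp3
C6: sp3
C7: sp3
C8: sp3
C9: sp3
C10: sp2
C11: sp2
C2, C3 → 2 sp carbons.

2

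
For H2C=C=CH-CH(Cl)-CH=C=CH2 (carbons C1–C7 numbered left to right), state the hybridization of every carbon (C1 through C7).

C1 sp2, C2 sp, C3 sp2, C4 sp3, C5 sp2, C6 sp, C7 sp2

C1 is sp2: 3 σ bonds, plus one π bond, 3 electron-density regions.
C2 (2 σ bonds, plus two π bonds) has steric number 2: sp.
C3 carries 3 σ bonds, plus one π bond, giving a steric number of 3, so it is sp2.
C4 — 4 σ bonds. Steric number 4, so sp3.
C5 is sp2: 3 σ bonds, plus one π bond, 3 electron-density regions.
C6: 2 σ bonds, plus two π bonds; 2 regions of electron density → sp.
C7 (3 σ bonds, plus one π bond) has steric number 3: sp2.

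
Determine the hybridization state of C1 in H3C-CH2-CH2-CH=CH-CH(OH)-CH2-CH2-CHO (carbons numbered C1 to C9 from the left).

C1: 4 σ bonds — 4 electron domains, sp3.

sp^3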